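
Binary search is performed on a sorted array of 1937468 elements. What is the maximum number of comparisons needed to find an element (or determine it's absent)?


Binary search halves the search space each comparison:
  Step 1: search space = 1937468 -> 968734
  Step 2: search space = 968734 -> 484367
  Step 3: search space = 484367 -> 242183
  Step 4: search space = 242183 -> 121091
  Step 5: search space = 121091 -> 60545
  Step 6: search space = 60545 -> 30272
  Step 7: search space = 30272 -> 15136
  Step 8: search space = 15136 -> 7568
  Step 9: search space = 7568 -> 3784
  Step 10: search space = 3784 -> 1892
  Step 11: search space = 1892 -> 946
  Step 12: search space = 946 -> 473
  Step 13: search space = 473 -> 236
  Step 14: search space = 236 -> 118
  Step 15: search space = 118 -> 59
  Step 16: search space = 59 -> 29
  Step 17: search space = 29 -> 14
  Step 18: search space = 14 -> 7
  Step 19: search space = 7 -> 3
  Step 20: search space = 3 -> 1
  Step 21: search space = 1 (final check)
Maximum comparisons = floor(log2(1937468)) + 1 = 20 + 1 = 21


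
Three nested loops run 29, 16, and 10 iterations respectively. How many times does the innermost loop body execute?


Loop 1 (outermost): 29 iterations
Loop 2 (middle): 16 iterations per outer
Loop 3 (innermost): 10 iterations per middle
Total = 29 * 16 * 10 = 4640


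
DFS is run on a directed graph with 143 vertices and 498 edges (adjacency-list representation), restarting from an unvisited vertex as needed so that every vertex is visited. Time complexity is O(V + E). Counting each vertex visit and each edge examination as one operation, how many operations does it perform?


A full DFS traversal processes each vertex exactly once (push/pop on stack).
Each directed edge is examined once.
V = 143, E = 498
V + E = 641


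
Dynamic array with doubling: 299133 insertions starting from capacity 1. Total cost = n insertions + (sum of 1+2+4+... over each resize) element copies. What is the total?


n = 299133
Insertion costs: 299133
Resizes copy 1, 2, 4, ... up to the largest power of 2 that is <= n-1 = 299132, i.e. 262144.
Copy costs = 1 + 2 + 4 + 8 + 16 + 32 + 64 + 128 + 256 + 512 + 1024 + 2048 + 4096 + 8192 + 16384 + 32768 + 65536 + 131072 + 262144 = 524287
Total = 299133 + 524287 = 823420


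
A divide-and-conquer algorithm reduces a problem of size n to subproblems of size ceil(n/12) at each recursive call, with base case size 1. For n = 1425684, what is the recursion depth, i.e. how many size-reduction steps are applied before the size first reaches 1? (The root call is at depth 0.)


Each step divides the size by 12 (rounding up); after k steps the size is ceil(n/12^k), which equals 1 exactly when 12^k >= n.
So the depth is the smallest k with 12^k >= 1425684, i.e. ceil(log_12(1425684)).
12^5 = 248832 < 1425684 <= 2985984 = 12^6
Recursion depth = 6


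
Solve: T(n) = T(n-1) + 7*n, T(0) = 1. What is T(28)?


Expanding the recurrence:
T(28) = T(27) + 7*28
       = T(26) + 7*27 + 7*28
       ...
       = T(0) + 7*(1 + 2 + ... + 28)
       = 1 + 7 * 28*29/2
       = 1 + 7 * 406
       = 1 + 2842 = 2843


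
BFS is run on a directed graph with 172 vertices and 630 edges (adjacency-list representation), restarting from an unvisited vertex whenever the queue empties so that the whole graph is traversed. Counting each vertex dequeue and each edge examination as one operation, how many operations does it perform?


A full BFS traversal dequeues each vertex exactly once and examines each directed edge exactly once.
V = 172 (vertex processing cost)
E = 630 (edge examination cost)
Total operations proportional to V + E = 172 + 630 = 802


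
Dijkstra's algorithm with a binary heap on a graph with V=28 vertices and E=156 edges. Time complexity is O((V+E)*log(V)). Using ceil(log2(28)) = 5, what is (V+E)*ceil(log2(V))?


Dijkstra with a binary heap: each vertex is extracted once, each edge may relax once.
Each heap operation costs O(log V).
V + E = 28 + 156 = 184
ceil(log2(28)) = 5 (since 2^4 = 16 < 28 <= 32 = 2^5)
Total heap work = (V+E) * ceil(log2(V)) = 184 * 5 = 920


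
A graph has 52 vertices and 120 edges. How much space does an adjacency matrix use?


Adjacency matrix: V x V grid of entries
Space = V^2 = 52^2 = 52 * 52 = 2704


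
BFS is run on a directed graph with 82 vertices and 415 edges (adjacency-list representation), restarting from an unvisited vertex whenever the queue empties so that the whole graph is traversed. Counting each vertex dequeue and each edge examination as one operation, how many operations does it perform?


A full BFS traversal dequeues each vertex exactly once and examines each directed edge exactly once.
V = 82 (vertex processing cost)
E = 415 (edge examination cost)
Total operations proportional to V + E = 82 + 415 = 497


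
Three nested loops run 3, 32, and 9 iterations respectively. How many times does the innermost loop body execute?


Loop 1 (outermost): 3 iterations
Loop 2 (middle): 32 iterations per outer
Loop 3 (innermost): 9 iterations per middle
Total = 3 * 32 * 9 = 864


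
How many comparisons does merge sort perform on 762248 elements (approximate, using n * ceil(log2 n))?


Recursion depth: ceil(log2(762248)) = 20
Each recursion level merges n = 762248 elements
Total = 762248 * 20 = 15244960


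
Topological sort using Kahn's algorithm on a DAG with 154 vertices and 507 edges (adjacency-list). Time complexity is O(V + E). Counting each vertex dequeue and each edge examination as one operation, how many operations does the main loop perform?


Kahn's algorithm:
  1. Compute in-degrees: O(V + E)
  2. Process queue: each vertex dequeued once (O(V))
     each edge examined once (O(E))
Total = V + E = 154 + 507 = 661


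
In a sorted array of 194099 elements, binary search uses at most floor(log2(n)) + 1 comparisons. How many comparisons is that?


Halving sequence: 194099 -> 97049 -> 48524 -> 24262 -> 12131 -> 6065 -> 3032 -> 1516 -> 758 -> 379 -> 189 -> 94 -> 47 -> 23 -> 11 -> 5 -> 2 -> 1
Number of halvings = 17
Max comparisons = 17 + 1 = 18


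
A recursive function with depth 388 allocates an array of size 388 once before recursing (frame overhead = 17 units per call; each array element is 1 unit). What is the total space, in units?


Array allocation: 388 units (allocated once)
Stack frames: 388 deep * 17 per frame = 6596 units
Total = 388 + 6596 = 6984


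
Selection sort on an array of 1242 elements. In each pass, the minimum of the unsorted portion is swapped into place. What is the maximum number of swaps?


Selection sort performs one swap per pass:
  Pass 1: find min in positions 0 to 1241, swap with position 0
  Pass 2: find min in positions 1 to 1241, swap with position 1
  Pass 3: find min in positions 2 to 1241, swap with position 2
  Pass 4: find min in positions 3 to 1241, swap with position 3
  Pass 5: find min in positions 4 to 1241, swap with position 4
  ... (1236 more passes)
Total passes (and swaps) = n - 1 = 1242 - 1 = 1241


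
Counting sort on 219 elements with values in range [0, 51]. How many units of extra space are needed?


Output array size: 219 (to store sorted result)
Count array size: 52 (one slot per possible value, range 0 to 51)
Total extra space = 219 + 52 = 271


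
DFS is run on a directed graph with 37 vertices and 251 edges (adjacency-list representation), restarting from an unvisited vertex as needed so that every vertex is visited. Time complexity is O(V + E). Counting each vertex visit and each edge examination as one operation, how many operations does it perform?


A full DFS traversal processes each vertex exactly once (push/pop on stack).
Each directed edge is examined once.
V = 37, E = 251
V + E = 288


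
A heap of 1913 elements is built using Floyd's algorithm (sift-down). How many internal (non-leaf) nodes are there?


Leaf nodes occupy roughly half the array.
Sift-down is called for each internal node, starting from the last one.
Internal nodes = floor(n/2) = floor(1913/2) = 956


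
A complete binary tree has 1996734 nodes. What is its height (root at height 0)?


In a complete binary tree, level k holds nodes 2^k .. 2^(k+1)-1 (1-indexed).
Height = floor(log2(n)) = floor(log2(1996734)) = 20
Check: 2^20 = 1048576 <= 1996734 < 2097152 = 2^21


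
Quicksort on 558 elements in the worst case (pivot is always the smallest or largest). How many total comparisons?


In the worst case, each partition step picks the worst pivot:
  Partition 1: 557 comparisons (n-1 elements to compare)
  Partition 2: 556 comparisons
  Partition 3: 555 comparisons
  Partition 4: 554 comparisons
  Partition 5: 553 comparisons
  ...
  Last partition: 0 comparisons
Total = (n-1) + (n-2) + ... + 1 + 0 = n*(n-1)/2
= 558*557/2 = 155403


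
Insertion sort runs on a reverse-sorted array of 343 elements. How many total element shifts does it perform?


Sum of shifts = 1 + 2 + 3 + ... + 342
= 343 * 342 / 2
= 117306 / 2
= 58653


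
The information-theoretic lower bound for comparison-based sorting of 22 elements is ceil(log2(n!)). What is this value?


A binary decision tree of height h has at most 2^h leaves and needs at least n! of them, so h >= ceil(log2(n!)).
Compute 22! as a running product:
  x2 = 2, x3 = 6, x4 = 24, x5 = 120
  x6 = 720, x7 = 5040, x8 = 40320, x9 = 362880
  x10 = 3628800, x11 = 39916800, x12 = 479001600, x13 = 6227020800
  x14 = 87178291200, x15 = 1307674368000, x16 = 20922789888000, x17 = 355687428096000
  x18 = 6402373705728000, x19 = 121645100408832000, x20 = 2432902008176640000, x21 = 51090942171709440000
  x22 = 1124000727777607680000
22! = 1124000727777607680000
Bracket between powers of 2:
  2^69 = 590295810358705651712 < 1124000727777607680000 <= 1180591620717411303424 = 2^70
So ceil(log2(22!)) = 70


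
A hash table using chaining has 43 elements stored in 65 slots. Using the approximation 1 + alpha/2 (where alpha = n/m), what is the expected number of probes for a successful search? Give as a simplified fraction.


Load factor alpha = n/m = 43/65
Expected probes = 1 + alpha/2 = 1 + 43/(2*65)
= 1 + 43/130
= 130/130 + 43/130
= 173/130


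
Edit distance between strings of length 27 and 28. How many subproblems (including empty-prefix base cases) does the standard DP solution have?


The table includes base cases (empty prefixes).
Rows: (m+1) = 28
Columns: (n+1) = 29
Total = 28 * 29 = 812


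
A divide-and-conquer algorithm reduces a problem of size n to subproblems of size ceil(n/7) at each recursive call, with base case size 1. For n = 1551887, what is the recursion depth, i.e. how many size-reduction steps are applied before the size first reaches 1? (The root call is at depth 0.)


Each step divides the size by 7 (rounding up); after k steps the size is ceil(n/7^k), which equals 1 exactly when 7^k >= n.
So the depth is the smallest k with 7^k >= 1551887, i.e. ceil(log_7(1551887)).
7^7 = 823543 < 1551887 <= 5764801 = 7^8
Recursion depth = 8


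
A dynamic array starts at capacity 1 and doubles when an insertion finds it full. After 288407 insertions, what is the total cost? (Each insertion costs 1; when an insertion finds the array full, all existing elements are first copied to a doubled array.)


Insertion cost: 288407 (one per element)
Resizes occur just before inserting elements 2, 3, 5, 9, ...
Elements copied at each resize: 1 + 2 + 4 + 8 + 16 + 32 + 64 + 128 + 256 + 512 + 1024 + 2048 + 4096 + 8192 + 16384 + 32768 + 65536 + 131072 + 262144
Sum of copies = 524287 (geometric series: 2^k - 1)
Total = 288407 + 524287 = 812694


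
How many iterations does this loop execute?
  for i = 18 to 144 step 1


The loop variable i takes values starting at 18 and increments by 1 each iteration.
Sequence: i = 18, 19, 20, 21, 22, 23, 24, 25, 26, ...
The upper bound 144 is inclusive, so the count is floor((last - first) / step) + 1:
floor((144 - 18) / 1) + 1 = floor(126/1) + 1 = 126 + 1 = 127


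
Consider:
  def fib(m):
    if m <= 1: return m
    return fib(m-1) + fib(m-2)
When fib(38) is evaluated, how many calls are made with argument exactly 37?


Let N(m) = number of times fib(m) is called while evaluating fib(38).
N(38) = 1 (the initial call).
N(37) = 1 (only fib(38) calls it).
For 1 <= m <= 36: fib(m) is called by fib(m+1) and fib(m+2), so
  N(m) = N(m+1) + N(m+2).
fib(0) is called only by fib(2), so N(0) = N(2).
Walk down from m=38:
  N(38)=1, N(37)=1
N(37) = 1


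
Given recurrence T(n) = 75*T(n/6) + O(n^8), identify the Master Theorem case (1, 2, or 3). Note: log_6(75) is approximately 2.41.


Master Theorem parameters: a=75, b=6, c=8
log_b(a) = 2.41
Compare b^c with a: 6^8 = 1679616 > 75, so c > log_b(a).
Comparing c=8 vs log_b(a)=2.41:
8 > 2.41 => Case 3
Result: T(n) = O(n^8)
Master Theorem case = 3


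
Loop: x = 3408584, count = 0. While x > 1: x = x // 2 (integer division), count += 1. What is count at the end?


The variable x halves each step:
x = 3408584 -> 1704292 -> 852146 -> 426073 -> 213036 -> 106518 -> 53259 -> 26629 -> 13314 -> 6657 -> 3328 -> 1664 -> 832 -> 416 -> 208 -> 104 -> 52 -> 26 -> 13 -> 6 -> 3 -> 1
Number of halvings = floor(log2(3408584)) = 21


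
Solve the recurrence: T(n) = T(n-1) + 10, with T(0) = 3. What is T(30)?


Unrolling the recurrence:
T(30) = T(29) + 10
       = T(28) + 10 + 10
       = T(27) + 10*3
       ...
       = T(0) + 10*30
       = 3 + 300 = 303


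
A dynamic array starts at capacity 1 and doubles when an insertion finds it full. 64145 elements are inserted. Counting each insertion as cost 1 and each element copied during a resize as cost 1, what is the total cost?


n = 64145
Insertion costs: 64145
Resizes copy 1, 2, 4, ... up to the largest power of 2 that is <= n-1 = 64144, i.e. 32768.
Copy costs = 1 + 2 + 4 + 8 + 16 + 32 + 64 + 128 + 256 + 512 + 1024 + 2048 + 4096 + 8192 + 16384 + 32768 = 65535
Total = 64145 + 65535 = 129680


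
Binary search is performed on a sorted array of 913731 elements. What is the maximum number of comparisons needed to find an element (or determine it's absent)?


Binary search halves the search space each comparison:
  Step 1: search space = 913731 -> 456865
  Step 2: search space = 456865 -> 228432
  Step 3: search space = 228432 -> 114216
  Step 4: search space = 114216 -> 57108
  Step 5: search space = 57108 -> 28554
  Step 6: search space = 28554 -> 14277
  Step 7: search space = 14277 -> 7138
  Step 8: search space = 7138 -> 3569
  Step 9: search space = 3569 -> 1784
  Step 10: search space = 1784 -> 892
  Step 11: search space = 892 -> 446
  Step 12: search space = 446 -> 223
  Step 13: search space = 223 -> 111
  Step 14: search space = 111 -> 55
  Step 15: search space = 55 -> 27
  Step 16: search space = 27 -> 13
  Step 17: search space = 13 -> 6
  Step 18: search space = 6 -> 3
  Step 19: search space = 3 -> 1
  Step 20: search space = 1 (final check)
Maximum comparisons = floor(log2(913731)) + 1 = 19 + 1 = 20


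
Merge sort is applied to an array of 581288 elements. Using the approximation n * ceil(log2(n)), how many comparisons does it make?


Merge sort divides the array into halves recursively.
Number of levels = ceil(log2(581288)) = 20
At each level, approximately n = 581288 comparisons are needed for merging.
Total comparisons ~ n * ceil(log2(n)) = 581288 * 20 = 11625760


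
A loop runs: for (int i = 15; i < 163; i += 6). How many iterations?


Loop starts at i = 15, increments by 6, stops when i >= 163.
Number of iterations = ceil((163 - 15) / 6)
= ceil(148 / 6)
= 25


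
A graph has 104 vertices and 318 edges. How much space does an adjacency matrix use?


Adjacency matrix: V x V grid of entries
Space = V^2 = 104^2 = 104 * 104 = 10816


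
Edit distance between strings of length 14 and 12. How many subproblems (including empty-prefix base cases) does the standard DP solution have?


The table includes base cases (empty prefixes).
Rows: (m+1) = 15
Columns: (n+1) = 13
Total = 15 * 13 = 195


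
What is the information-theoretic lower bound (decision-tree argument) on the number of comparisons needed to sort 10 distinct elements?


A binary decision tree of height h has at most 2^h leaves and needs at least n! of them, so h >= ceil(log2(n!)).
Compute 10! as a running product:
  x2 = 2, x3 = 6, x4 = 24, x5 = 120
  x6 = 720, x7 = 5040, x8 = 40320, x9 = 362880
  x10 = 3628800
10! = 3628800
Bracket between powers of 2:
  2^21 = 2097152 < 3628800 <= 4194304 = 2^22
So ceil(log2(10!)) = 22


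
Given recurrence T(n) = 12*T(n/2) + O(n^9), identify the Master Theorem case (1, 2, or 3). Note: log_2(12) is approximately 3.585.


Master Theorem parameters: a=12, b=2, c=9
log_b(a) = 3.585
Compare b^c with a: 2^9 = 512 > 12, so c > log_b(a).
Comparing c=9 vs log_b(a)=3.585:
9 > 3.585 => Case 3
Result: T(n) = O(n^9)
Master Theorem case = 3


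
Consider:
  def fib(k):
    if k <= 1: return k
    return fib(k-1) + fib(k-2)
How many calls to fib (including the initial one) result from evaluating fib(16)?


Let C(m) = total calls to evaluate fib(m). Then C(0)=C(1)=1, and
C(m) = 1 + C(m-1) + C(m-2) for m >= 2.
Build the table (each entry = 1 + previous two):
  C(0) = 1
  C(1) = 1
  C(2) = 1 + 1 + 1 = 3
  C(3) = 1 + 3 + 1 = 5
  C(4) = 1 + 5 + 3 = 9
  C(5) = 1 + 9 + 5 = 15
  C(6) = 1 + 15 + 9 = 25
  C(7) = 1 + 25 + 15 = 41
  C(8) = 1 + 41 + 25 = 67
  C(9) = 1 + 67 + 41 = 109
  C(10) = 1 + 109 + 67 = 177
  C(11) = 1 + 177 + 109 = 287
  C(12) = 1 + 287 + 177 = 465
  C(13) = 1 + 465 + 287 = 753
  C(14) = 1 + 753 + 465 = 1219
  C(15) = 1 + 1219 + 753 = 1973
  C(16) = 1 + 1973 + 1219 = 3193
Total calls for fib(16) = 3193


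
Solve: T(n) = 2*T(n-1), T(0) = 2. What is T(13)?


Unrolling:
T(13) = 2*T(12) = 2^2*T(11) = ... = 2^13*T(0)
= 2^13 * 2
= 8192 * 2 = 16384


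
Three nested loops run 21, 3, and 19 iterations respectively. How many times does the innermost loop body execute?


Loop 1 (outermost): 21 iterations
Loop 2 (middle): 3 iterations per outer
Loop 3 (innermost): 19 iterations per middle
Total = 21 * 3 * 19 = 1197


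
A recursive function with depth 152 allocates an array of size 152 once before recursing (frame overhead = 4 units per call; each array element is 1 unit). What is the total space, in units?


Array allocation: 152 units (allocated once)
Stack frames: 152 deep * 4 per frame = 608 units
Total = 152 + 608 = 760


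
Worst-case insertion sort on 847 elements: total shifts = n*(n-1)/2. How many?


Sum of shifts = 1 + 2 + 3 + ... + 846
= 847 * 846 / 2
= 716562 / 2
= 358281


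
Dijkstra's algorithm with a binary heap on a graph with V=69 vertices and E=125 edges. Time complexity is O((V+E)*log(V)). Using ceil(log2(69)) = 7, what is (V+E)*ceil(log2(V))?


Dijkstra with a binary heap: each vertex is extracted once, each edge may relax once.
Each heap operation costs O(log V).
V + E = 69 + 125 = 194
ceil(log2(69)) = 7 (since 2^6 = 64 < 69 <= 128 = 2^7)
Total heap work = (V+E) * ceil(log2(V)) = 194 * 7 = 1358


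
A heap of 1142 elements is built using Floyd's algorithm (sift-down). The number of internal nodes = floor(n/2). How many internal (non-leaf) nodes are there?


Leaf nodes occupy roughly half the array.
Sift-down is called for each internal node, starting from the last one.
Internal nodes = floor(n/2) = floor(1142/2) = 571


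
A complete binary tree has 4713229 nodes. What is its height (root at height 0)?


In a complete binary tree, level k holds nodes 2^k .. 2^(k+1)-1 (1-indexed).
Height = floor(log2(n)) = floor(log2(4713229)) = 22
Check: 2^22 = 4194304 <= 4713229 < 8388608 = 2^23


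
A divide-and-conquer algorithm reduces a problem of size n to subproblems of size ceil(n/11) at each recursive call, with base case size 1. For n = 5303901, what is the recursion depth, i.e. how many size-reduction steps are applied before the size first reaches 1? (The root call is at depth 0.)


Each step divides the size by 11 (rounding up); after k steps the size is ceil(n/11^k), which equals 1 exactly when 11^k >= n.
So the depth is the smallest k with 11^k >= 5303901, i.e. ceil(log_11(5303901)).
11^6 = 1771561 < 5303901 <= 19487171 = 11^7
Recursion depth = 7


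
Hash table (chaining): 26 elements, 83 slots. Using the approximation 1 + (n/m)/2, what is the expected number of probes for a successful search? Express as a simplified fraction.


Computing expected probes:
alpha = 26/83
= 1 + alpha/2
= 1 + 26/(2*83)
= (2*83 + 26) / (2*83)
= 192/166 = 96/83


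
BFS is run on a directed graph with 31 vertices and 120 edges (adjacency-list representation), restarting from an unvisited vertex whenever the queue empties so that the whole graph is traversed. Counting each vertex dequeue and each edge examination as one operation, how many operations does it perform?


A full BFS traversal dequeues each vertex exactly once and examines each directed edge exactly once.
V = 31 (vertex processing cost)
E = 120 (edge examination cost)
Total operations proportional to V + E = 31 + 120 = 151


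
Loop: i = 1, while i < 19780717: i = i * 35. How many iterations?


i multiplies by 35 each step:
i = 1 -> 35 -> 1225 -> 42875 -> 1500625 -> 52521875 (stop)
Iterations = ceil(log_35(19780717)) = 5


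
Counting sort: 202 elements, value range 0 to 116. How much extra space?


n = 202 (output array)
k = 117 (count array for 117 distinct values)
Extra space = 202 + 117 = 319


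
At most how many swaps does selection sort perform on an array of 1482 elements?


Each of the 1481 passes places one element in its final position.
Pass 1: swap minimum into position 0
Pass 2: swap minimum of remaining into position 1
...
Pass 1481: last two elements, one swap
Maximum swaps = 1482 - 1 = 1481


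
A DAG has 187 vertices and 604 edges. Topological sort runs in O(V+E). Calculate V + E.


V = 187 (vertex processing)
E = 604 (edge processing)
V + E = 187 + 604 = 791


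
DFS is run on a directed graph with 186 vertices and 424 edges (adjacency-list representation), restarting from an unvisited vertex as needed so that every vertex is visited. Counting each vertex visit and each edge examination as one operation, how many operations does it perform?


A full DFS traversal processes each vertex exactly once (push/pop on stack).
Each directed edge is examined once.
V = 186, E = 424
V + E = 610


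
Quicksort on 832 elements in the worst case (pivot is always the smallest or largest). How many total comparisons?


In the worst case, each partition step picks the worst pivot:
  Partition 1: 831 comparisons (n-1 elements to compare)
  Partition 2: 830 comparisons
  Partition 3: 829 comparisons
  Partition 4: 828 comparisons
  Partition 5: 827 comparisons
  ...
  Last partition: 0 comparisons
Total = (n-1) + (n-2) + ... + 1 + 0 = n*(n-1)/2
= 832*831/2 = 345696


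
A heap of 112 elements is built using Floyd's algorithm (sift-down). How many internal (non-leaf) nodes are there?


Leaf nodes occupy roughly half the array.
Sift-down is called for each internal node, starting from the last one.
Internal nodes = floor(n/2) = floor(112/2) = 56


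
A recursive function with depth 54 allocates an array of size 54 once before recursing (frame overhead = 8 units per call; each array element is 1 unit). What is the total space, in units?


Array allocation: 54 units (allocated once)
Stack frames: 54 deep * 8 per frame = 432 units
Total = 54 + 432 = 486


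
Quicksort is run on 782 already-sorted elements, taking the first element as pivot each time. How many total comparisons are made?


Sum of comparisons per partition:
781 + 780 + ... + 1 + 0
= 782 * (782 - 1) / 2
= 782 * 781 / 2
= 305371


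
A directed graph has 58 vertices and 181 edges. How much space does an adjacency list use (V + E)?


Adjacency list: one list head per vertex + one entry per edge
Vertex heads: 58
Edge entries: 181
Total = 58 + 181 = 239


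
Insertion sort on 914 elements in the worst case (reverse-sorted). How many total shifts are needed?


In the worst case (reverse-sorted), each element shifts past all previous:
  Element 1: 1 shifts
  Element 2: 2 shifts
  Element 3: 3 shifts
  Element 4: 4 shifts
  Element 5: 5 shifts
  ...
  Element 913: 913 shifts
Total = 1 + 2 + ... + 913
= 914*(914-1)/2 = 417241


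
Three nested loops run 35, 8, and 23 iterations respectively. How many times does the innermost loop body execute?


Loop 1 (outermost): 35 iterations
Loop 2 (middle): 8 iterations per outer
Loop 3 (innermost): 23 iterations per middle
Total = 35 * 8 * 23 = 6440


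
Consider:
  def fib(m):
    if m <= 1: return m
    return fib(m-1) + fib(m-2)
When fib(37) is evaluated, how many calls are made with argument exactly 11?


Let N(m) = number of times fib(m) is called while evaluating fib(37).
N(37) = 1 (the initial call).
N(36) = 1 (only fib(37) calls it).
For 1 <= m <= 35: fib(m) is called by fib(m+1) and fib(m+2), so
  N(m) = N(m+1) + N(m+2).
fib(0) is called only by fib(2), so N(0) = N(2).
Walk down from m=37:
  N(37)=1, N(36)=1, N(35)=2, N(34)=3, N(33)=5, N(32)=8, N(31)=13, N(30)=21, N(29)=34, N(28)=55, N(27)=89, N(26)=144, N(25)=233, N(24)=377, N(23)=610, N(22)=987, N(21)=1597, N(20)=2584, N(19)=4181, N(18)=6765, N(17)=10946, N(16)=17711, N(15)=28657, N(14)=46368, N(13)=75025, N(12)=121393, N(11)=196418
N(11) = 196418


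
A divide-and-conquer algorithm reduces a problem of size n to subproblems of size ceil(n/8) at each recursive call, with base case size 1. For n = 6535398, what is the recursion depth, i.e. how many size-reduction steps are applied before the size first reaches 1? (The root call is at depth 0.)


Each step divides the size by 8 (rounding up); after k steps the size is ceil(n/8^k), which equals 1 exactly when 8^k >= n.
So the depth is the smallest k with 8^k >= 6535398, i.e. ceil(log_8(6535398)).
8^7 = 2097152 < 6535398 <= 16777216 = 8^8
Recursion depth = 8


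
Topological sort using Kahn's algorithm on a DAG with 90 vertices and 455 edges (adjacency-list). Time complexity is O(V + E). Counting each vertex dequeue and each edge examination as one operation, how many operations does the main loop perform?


Kahn's algorithm:
  1. Compute in-degrees: O(V + E)
  2. Process queue: each vertex dequeued once (O(V))
     each edge examined once (O(E))
Total = V + E = 90 + 455 = 545


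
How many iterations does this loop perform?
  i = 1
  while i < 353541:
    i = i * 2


The loop variable doubles each iteration:
i = 1 -> 2 -> 4 -> 8 -> 16 -> 32 -> 64 -> 128 -> 256 -> 512 -> 1024 -> 2048 -> 4096 -> 8192 -> 16384 -> 32768 -> 65536 -> 131072 -> 262144 -> 524288 (stop, 524288 >= 353541)
Number of doublings = ceil(log2(353541)) = 19


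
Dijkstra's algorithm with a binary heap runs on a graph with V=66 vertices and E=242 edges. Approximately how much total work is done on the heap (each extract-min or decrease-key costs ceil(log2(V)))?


Dijkstra with a binary heap: each vertex is extracted once, each edge may relax once.
Each heap operation costs O(log V).
V + E = 66 + 242 = 308
ceil(log2(66)) = 7 (since 2^6 = 64 < 66 <= 128 = 2^7)
Total heap work = (V+E) * ceil(log2(V)) = 308 * 7 = 2156


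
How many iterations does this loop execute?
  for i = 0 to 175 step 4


The loop variable i takes values starting at 0 and increments by 4 each iteration.
Sequence: i = 0, 4, 8, 12, 16, 20, 24, 28, 32, ...
The upper bound 175 is inclusive, so the count is floor((last - first) / step) + 1:
floor((175 - 0) / 4) + 1 = floor(175/4) + 1 = 43 + 1 = 44


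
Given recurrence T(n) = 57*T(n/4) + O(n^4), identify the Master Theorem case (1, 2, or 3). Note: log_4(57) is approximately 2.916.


Master Theorem parameters: a=57, b=4, c=4
log_b(a) = 2.916
Compare b^c with a: 4^4 = 256 > 57, so c > log_b(a).
Comparing c=4 vs log_b(a)=2.916:
4 > 2.916 => Case 3
Result: T(n) = O(n^4)
Master Theorem case = 3


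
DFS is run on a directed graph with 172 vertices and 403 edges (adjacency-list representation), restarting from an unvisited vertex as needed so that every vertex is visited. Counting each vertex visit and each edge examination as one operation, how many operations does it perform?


A full DFS traversal processes each vertex exactly once (push/pop on stack).
Each directed edge is examined once.
V = 172, E = 403
V + E = 575


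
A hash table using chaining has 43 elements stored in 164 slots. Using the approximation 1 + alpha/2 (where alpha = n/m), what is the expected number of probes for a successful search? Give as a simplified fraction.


Load factor alpha = n/m = 43/164
Expected probes = 1 + alpha/2 = 1 + 43/(2*164)
= 1 + 43/328
= 328/328 + 43/328
= 371/328


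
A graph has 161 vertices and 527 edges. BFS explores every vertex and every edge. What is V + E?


A full BFS traversal dequeues each vertex once and examines each edge once.
Vertex visits: 161
Edge visits: 527
V + E = 161 + 527 = 688


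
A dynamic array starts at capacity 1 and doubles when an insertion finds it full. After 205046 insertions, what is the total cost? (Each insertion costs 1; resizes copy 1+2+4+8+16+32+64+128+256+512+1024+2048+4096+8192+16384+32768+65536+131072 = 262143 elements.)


Insertion cost: 205046 (one per element)
Resizes occur just before inserting elements 2, 3, 5, 9, ...
Elements copied at each resize: 1 + 2 + 4 + 8 + 16 + 32 + 64 + 128 + 256 + 512 + 1024 + 2048 + 4096 + 8192 + 16384 + 32768 + 65536 + 131072
Sum of copies = 262143 (geometric series: 2^k - 1)
Total = 205046 + 262143 = 467189


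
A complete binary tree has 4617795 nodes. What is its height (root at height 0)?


In a complete binary tree, level k holds nodes 2^k .. 2^(k+1)-1 (1-indexed).
Height = floor(log2(n)) = floor(log2(4617795)) = 22
Check: 2^22 = 4194304 <= 4617795 < 8388608 = 2^23


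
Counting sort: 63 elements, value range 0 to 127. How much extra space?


n = 63 (output array)
k = 128 (count array for 128 distinct values)
Extra space = 63 + 128 = 191


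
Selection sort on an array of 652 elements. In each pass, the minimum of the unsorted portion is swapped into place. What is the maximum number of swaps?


Selection sort performs one swap per pass:
  Pass 1: find min in positions 0 to 651, swap with position 0
  Pass 2: find min in positions 1 to 651, swap with position 1
  Pass 3: find min in positions 2 to 651, swap with position 2
  Pass 4: find min in positions 3 to 651, swap with position 3
  Pass 5: find min in positions 4 to 651, swap with position 4
  ... (646 more passes)
Total passes (and swaps) = n - 1 = 652 - 1 = 651


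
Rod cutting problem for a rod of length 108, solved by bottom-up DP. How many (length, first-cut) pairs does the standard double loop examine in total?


For each subproblem length i = 1..108, the inner loop considers i possible first cuts.
Total = 1 + 2 + ... + 108
= 108*(108+1)/2
= 108*109/2 = 5886


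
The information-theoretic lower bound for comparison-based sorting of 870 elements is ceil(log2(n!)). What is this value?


A binary decision tree of height h has at most 2^h leaves and needs at least n! of them, so h >= ceil(log2(n!)).
870! is far too large to multiply out, so use Stirling's series:
  ln(n!) ~ n ln n - n + (1/2) ln(2 pi n) + 1/(12n)  (error below 1/(360 n^3), negligible here)
  ln(870) = 6.7684932
  n ln n = 870 * 6.7684932 = 5888.5891
  (1/2) ln(2 pi * 870) = (1/2) ln(5466.3712) = 4.3032
  1/(12*870) = 0.0001
  ln(870!) ~ 5888.5891 - 870 + 4.3032 + 0.0001 = 5022.8924
Convert to base 2: log2(870!) = 5022.8924 / ln 2 = 5022.8924 / 0.69314718 = 7246.5020
ceil(7246.5020) = 7247


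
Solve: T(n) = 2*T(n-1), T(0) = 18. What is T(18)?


Unrolling:
T(18) = 2*T(17) = 2^2*T(16) = ... = 2^18*T(0)
= 2^18 * 18
= 262144 * 18 = 4718592


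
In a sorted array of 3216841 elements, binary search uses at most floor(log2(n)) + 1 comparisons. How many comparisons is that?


Halving sequence: 3216841 -> 1608420 -> 804210 -> 402105 -> 201052 -> 100526 -> 50263 -> 25131 -> 12565 -> 6282 -> 3141 -> 1570 -> 785 -> 392 -> 196 -> 98 -> 49 -> 24 -> 12 -> 6 -> 3 -> 1
Number of halvings = 21
Max comparisons = 21 + 1 = 22


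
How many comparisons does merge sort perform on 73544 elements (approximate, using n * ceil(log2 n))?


Recursion depth: ceil(log2(73544)) = 17
Each recursion level merges n = 73544 elements
Total = 73544 * 17 = 1250248


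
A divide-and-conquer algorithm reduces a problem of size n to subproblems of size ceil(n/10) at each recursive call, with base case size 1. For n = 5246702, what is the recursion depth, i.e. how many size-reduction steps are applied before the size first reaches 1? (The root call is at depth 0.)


Each step divides the size by 10 (rounding up); after k steps the size is ceil(n/10^k), which equals 1 exactly when 10^k >= n.
So the depth is the smallest k with 10^k >= 5246702, i.e. ceil(log_10(5246702)).
10^6 = 1000000 < 5246702 <= 10000000 = 10^7
Recursion depth = 7


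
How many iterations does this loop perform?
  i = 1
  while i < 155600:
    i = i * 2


The loop variable doubles each iteration:
i = 1 -> 2 -> 4 -> 8 -> 16 -> 32 -> 64 -> 128 -> 256 -> 512 -> 1024 -> 2048 -> 4096 -> 8192 -> 16384 -> 32768 -> 65536 -> 131072 -> 262144 (stop, 262144 >= 155600)
Number of doublings = ceil(log2(155600)) = 18


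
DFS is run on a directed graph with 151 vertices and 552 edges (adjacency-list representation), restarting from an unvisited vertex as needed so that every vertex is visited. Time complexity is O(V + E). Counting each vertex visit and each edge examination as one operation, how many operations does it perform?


A full DFS traversal processes each vertex exactly once (push/pop on stack).
Each directed edge is examined once.
V = 151, E = 552
V + E = 703


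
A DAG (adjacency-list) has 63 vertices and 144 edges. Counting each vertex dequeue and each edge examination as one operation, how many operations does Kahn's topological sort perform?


V = 63 (vertex processing)
E = 144 (edge processing)
V + E = 63 + 144 = 207


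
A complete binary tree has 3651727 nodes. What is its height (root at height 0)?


In a complete binary tree, level k holds nodes 2^k .. 2^(k+1)-1 (1-indexed).
Height = floor(log2(n)) = floor(log2(3651727)) = 21
Check: 2^21 = 2097152 <= 3651727 < 4194304 = 2^22


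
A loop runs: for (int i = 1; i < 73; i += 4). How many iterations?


Loop starts at i = 1, increments by 4, stops when i >= 73.
Number of iterations = ceil((73 - 1) / 4)
= ceil(72 / 4)
= 18


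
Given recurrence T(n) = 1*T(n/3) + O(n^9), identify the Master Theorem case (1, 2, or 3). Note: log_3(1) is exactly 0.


Master Theorem parameters: a=1, b=3, c=9
log_b(a) = 0
Compare b^c with a: 3^9 = 19683 > 1, so c > log_b(a).
Comparing c=9 vs log_b(a)=0:
9 > 0 => Case 3
Result: T(n) = O(n^9)
Master Theorem case = 3


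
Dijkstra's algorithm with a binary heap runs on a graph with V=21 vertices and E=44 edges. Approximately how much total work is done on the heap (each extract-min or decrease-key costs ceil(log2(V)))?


Dijkstra with a binary heap: each vertex is extracted once, each edge may relax once.
Each heap operation costs O(log V).
V + E = 21 + 44 = 65
ceil(log2(21)) = 5 (since 2^4 = 16 < 21 <= 32 = 2^5)
Total heap work = (V+E) * ceil(log2(V)) = 65 * 5 = 325


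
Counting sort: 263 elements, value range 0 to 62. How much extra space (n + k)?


n = 263 (output array)
k = 63 (count array for 63 distinct values)
Extra space = 263 + 63 = 326


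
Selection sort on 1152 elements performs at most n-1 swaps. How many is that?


Each of the 1151 passes places one element in its final position.
Pass 1: swap minimum into position 0
Pass 2: swap minimum of remaining into position 1
...
Pass 1151: last two elements, one swap
Maximum swaps = 1152 - 1 = 1151


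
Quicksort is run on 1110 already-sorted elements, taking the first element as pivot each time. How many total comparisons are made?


Sum of comparisons per partition:
1109 + 1108 + ... + 1 + 0
= 1110 * (1110 - 1) / 2
= 1110 * 1109 / 2
= 615495


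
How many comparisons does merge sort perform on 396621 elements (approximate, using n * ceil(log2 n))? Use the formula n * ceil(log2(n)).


Recursion depth: ceil(log2(396621)) = 19
Each recursion level merges n = 396621 elements
Total = 396621 * 19 = 7535799


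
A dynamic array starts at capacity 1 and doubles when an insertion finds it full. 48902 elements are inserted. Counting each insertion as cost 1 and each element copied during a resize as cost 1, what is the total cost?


n = 48902
Insertion costs: 48902
Resizes copy 1, 2, 4, ... up to the largest power of 2 that is <= n-1 = 48901, i.e. 32768.
Copy costs = 1 + 2 + 4 + 8 + 16 + 32 + 64 + 128 + 256 + 512 + 1024 + 2048 + 4096 + 8192 + 16384 + 32768 = 65535
Total = 48902 + 65535 = 114437


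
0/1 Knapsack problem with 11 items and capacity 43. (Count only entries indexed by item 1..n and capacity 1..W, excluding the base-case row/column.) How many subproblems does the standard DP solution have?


The DP table is indexed by (item, capacity).
Rows: 11 items
Columns: 43 capacity values (1 to W)
Total subproblems = 11 * 43 = 473


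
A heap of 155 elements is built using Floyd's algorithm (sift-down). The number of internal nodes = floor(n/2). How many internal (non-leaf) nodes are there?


Leaf nodes occupy roughly half the array.
Sift-down is called for each internal node, starting from the last one.
Internal nodes = floor(n/2) = floor(155/2) = 77


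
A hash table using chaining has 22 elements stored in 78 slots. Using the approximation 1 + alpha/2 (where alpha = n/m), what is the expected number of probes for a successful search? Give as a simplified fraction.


Load factor alpha = n/m = 22/78
Expected probes = 1 + alpha/2 = 1 + 22/(2*78)
= 1 + 22/156
= 156/156 + 22/156
= 178/156
Simplify: 89/78


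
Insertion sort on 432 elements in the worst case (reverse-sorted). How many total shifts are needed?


In the worst case (reverse-sorted), each element shifts past all previous:
  Element 1: 1 shifts
  Element 2: 2 shifts
  Element 3: 3 shifts
  Element 4: 4 shifts
  Element 5: 5 shifts
  ...
  Element 431: 431 shifts
Total = 1 + 2 + ... + 431
= 432*(432-1)/2 = 93096


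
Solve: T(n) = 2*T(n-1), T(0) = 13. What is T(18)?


Unrolling:
T(18) = 2*T(17) = 2^2*T(16) = ... = 2^18*T(0)
= 2^18 * 13
= 262144 * 13 = 3407872


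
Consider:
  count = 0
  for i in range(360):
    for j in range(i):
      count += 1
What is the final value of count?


For each i, the inner loop runs i times:
  i=0: inner runs 0 times
  i=1: inner runs 1 time
  i=2: inner runs 2 times
  i=3: inner runs 3 times
  i=4: inner runs 4 times
  i=5: inner runs 5 times
  i=6: inner runs 6 times
  i=7: inner runs 7 times
  ...
Total = 0 + 1 + 2 + ... + 359 = 360*(360-1)/2 = 64620


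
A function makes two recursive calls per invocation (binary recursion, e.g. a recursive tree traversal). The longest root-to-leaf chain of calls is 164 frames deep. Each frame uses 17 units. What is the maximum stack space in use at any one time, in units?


Binary recursion: the two calls run one after the other, so only one root-to-leaf chain of frames is on the stack at a time.
Maximum depth (longest chain) = 164 frames
Each frame = 17 units
Max stack space = 164 * 17 = 2788


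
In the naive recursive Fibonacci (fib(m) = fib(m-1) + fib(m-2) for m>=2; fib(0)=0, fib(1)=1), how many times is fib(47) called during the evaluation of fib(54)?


Let N(m) = number of times fib(m) is called while evaluating fib(54).
N(54) = 1 (the initial call).
N(53) = 1 (only fib(54) calls it).
For 1 <= m <= 52: fib(m) is called by fib(m+1) and fib(m+2), so
  N(m) = N(m+1) + N(m+2).
fib(0) is called only by fib(2), so N(0) = N(2).
Walk down from m=54:
  N(54)=1, N(53)=1, N(52)=2, N(51)=3, N(50)=5, N(49)=8, N(48)=13, N(47)=21
N(47) = 21


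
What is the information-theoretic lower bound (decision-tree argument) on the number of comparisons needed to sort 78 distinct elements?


A binary decision tree of height h has at most 2^h leaves and needs at least n! of them, so h >= ceil(log2(n!)).
78! is far too large to multiply out, so use Stirling's series:
  ln(n!) ~ n ln n - n + (1/2) ln(2 pi n) + 1/(12n)  (error below 1/(360 n^3), negligible here)
  ln(78) = 4.3567088
  n ln n = 78 * 4.3567088 = 339.8233
  (1/2) ln(2 pi * 78) = (1/2) ln(490.0885) = 3.0973
  1/(12*78) = 0.0011
  ln(78!) ~ 339.8233 - 78 + 3.0973 + 0.0011 = 264.9217
Convert to base 2: log2(78!) = 264.9217 / ln 2 = 264.9217 / 0.69314718 = 382.2012
ceil(382.2012) = 383
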